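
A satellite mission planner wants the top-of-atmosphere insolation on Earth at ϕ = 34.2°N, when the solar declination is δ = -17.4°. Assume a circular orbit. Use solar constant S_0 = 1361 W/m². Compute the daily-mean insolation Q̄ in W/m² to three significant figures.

cos h₀ = −tan(+34.2°) tan(-17.400°) = 0.2130, h₀ = 1.3562 rad.
Bracket: h₀ sin ϕ sin δ + cos ϕ cos δ sin h₀ = 1.3562×0.56208×-0.29904 + 0.82708×0.95424×0.97706 = -0.227956 + 0.771128 = 0.543172.
Q̄ = (S_0/π) × [bracket] = (1361/π) × 0.543172 = 235.3 W/m².

Q̄ ≈ 235 W/m²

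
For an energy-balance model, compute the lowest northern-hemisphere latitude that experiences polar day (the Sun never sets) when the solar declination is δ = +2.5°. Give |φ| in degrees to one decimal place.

|φ| = 87.5°

Polar day requires cos H₀ = −tan φ tan δ ≤ −1, i.e. tan φ tan δ ≥ 1.
The boundary is |tan φ| · |tan δ| = 1, so |φ| = 90° − |δ| = 90° − 2.5° = 87.5° in the northern hemisphere.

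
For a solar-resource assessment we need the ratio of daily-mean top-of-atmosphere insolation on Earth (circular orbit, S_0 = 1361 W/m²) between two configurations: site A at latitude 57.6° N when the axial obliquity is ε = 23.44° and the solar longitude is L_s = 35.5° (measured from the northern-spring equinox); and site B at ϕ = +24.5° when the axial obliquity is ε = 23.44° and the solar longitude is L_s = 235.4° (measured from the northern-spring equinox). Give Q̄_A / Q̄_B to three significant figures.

— Configuration A (ϕ=+57.6°):
Solar declination: sin δ = sin ε · sin L_s = sin 23.44° × sin 35.5° = 0.23100, so δ = +13.356°.
cos h₀ = −tan(+57.6°) tan(+13.356°) = -0.3741, h₀ = 1.9542 rad.
Bracket: h₀ sin ϕ sin δ + cos ϕ cos δ sin h₀ = 1.9542×0.84433×0.23100 + 0.53583×0.97295×0.92738 = 0.381148 + 0.483476 = 0.864624.
Q̄ = (S_0/π) × [bracket] = (1361/π) × 0.864624 = 374.57 W/m².
— Configuration B (ϕ=+24.5°):
Solar declination: sin δ = sin ε · sin L_s = sin 23.44° × sin 235.4° = -0.32743, so δ = -19.113°.
cos h₀ = −tan(+24.5°) tan(-19.113°) = 0.1579, h₀ = 1.4122 rad.
Bracket: h₀ sin ϕ sin δ + cos ϕ cos δ sin h₀ = 1.4122×0.41469×-0.32743 + 0.90996×0.94487×0.98745 = -0.191751 + 0.849003 = 0.657252.
Q̄ = (S_0/π) × [bracket] = (1361/π) × 0.657252 = 284.73 W/m².
Ratio Q̄_A / Q̄_B = 374.57 / 284.73 = 1.316.

Q̄_A / Q̄_B ≈ 1.32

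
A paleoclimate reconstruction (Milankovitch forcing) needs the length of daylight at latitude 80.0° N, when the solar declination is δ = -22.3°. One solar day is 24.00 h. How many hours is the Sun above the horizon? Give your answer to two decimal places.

0.00 h

cos h₀ = −tan ϕ · tan δ = 2.3260 ≥ 1, so the Sun never rises (polar night) and h₀ = 0.
Daylight = 2h₀/(2π) × 24.00 h = (0.0000/π) × 24.00 = 0.00 h.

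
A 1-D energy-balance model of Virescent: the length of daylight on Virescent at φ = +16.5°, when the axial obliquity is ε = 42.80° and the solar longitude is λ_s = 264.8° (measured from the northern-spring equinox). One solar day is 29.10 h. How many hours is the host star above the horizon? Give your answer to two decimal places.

12.00 h

Solar declination: sin δ = sin ε · sin λ_s = sin 42.80° × sin 264.8° = -0.67664, so δ = -42.582°.
cos H₀ = −tan φ · tan δ = −tan(+16.5°) × tan(-42.582°) = 0.2722, so H₀ = 1.2951 rad = 74.20°.
Daylight = 2H₀/(2π) × 29.10 h = (1.2951/π) × 29.10 = 12.00 h.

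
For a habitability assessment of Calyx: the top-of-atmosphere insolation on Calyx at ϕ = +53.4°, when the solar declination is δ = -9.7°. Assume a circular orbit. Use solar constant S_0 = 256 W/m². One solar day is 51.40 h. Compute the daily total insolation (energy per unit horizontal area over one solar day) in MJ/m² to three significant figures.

cos h₀ = −tan(+53.4°) tan(-9.700°) = 0.2302, h₀ = 1.3386 rad.
Bracket: h₀ sin ϕ sin δ + cos ϕ cos δ sin h₀ = 1.3386×0.80282×-0.16849 + 0.59622×0.98570×0.97315 = -0.181069 + 0.571914 = 0.390845.
Q̄ = (S_0/π) × [bracket] = (256/π) × 0.390845 = 31.849 W/m².
Daily total = Q̄ × 51.40 h × 3600 s/h = 31.849 × 51.40 × 3600 / 10⁶ = 5.893 MJ/m².

5.89 MJ/m²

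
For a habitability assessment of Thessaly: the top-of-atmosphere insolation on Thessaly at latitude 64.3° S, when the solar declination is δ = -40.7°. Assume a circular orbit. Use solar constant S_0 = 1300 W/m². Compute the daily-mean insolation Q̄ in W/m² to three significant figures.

cos h₀ = −tan(-64.3°) tan(-40.700°) = -1.7872 ≤ −1 ⇒ polar day, h₀ = π.
Bracket: h₀ sin ϕ sin δ + cos ϕ cos δ sin h₀ = 3.1416×-0.90108×-0.65210 + 0.43366×0.75813×0.00000 = 1.845986 + 0.000000 = 1.845986.
Q̄ = (S_0/π) × [bracket] = (1300/π) × 1.845986 = 763.9 W/m².

Q̄ ≈ 764 W/m²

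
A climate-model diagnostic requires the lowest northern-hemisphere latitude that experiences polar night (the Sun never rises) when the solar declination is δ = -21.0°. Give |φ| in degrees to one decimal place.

|φ| = 69.0°

Polar night requires cos H₀ = −tan φ tan δ ≥ 1, i.e. tan φ tan δ ≤ −1.
The boundary is |tan φ| · |tan δ| = 1, so |φ| = 90° − |δ| = 90° − 21.0° = 69.0° in the northern hemisphere.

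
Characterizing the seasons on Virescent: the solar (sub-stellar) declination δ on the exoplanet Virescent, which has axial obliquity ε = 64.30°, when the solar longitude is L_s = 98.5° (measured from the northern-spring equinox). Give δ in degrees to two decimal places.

δ = +63.02°

sin δ = sin ε · sin L_s = sin 64.30° × sin 98.5° = 0.891179.
δ = arcsin(0.891179) = +63.02°.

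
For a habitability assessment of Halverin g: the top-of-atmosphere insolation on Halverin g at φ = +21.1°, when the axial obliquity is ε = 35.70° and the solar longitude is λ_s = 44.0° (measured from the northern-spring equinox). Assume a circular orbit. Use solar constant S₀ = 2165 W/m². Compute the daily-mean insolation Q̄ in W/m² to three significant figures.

Solar declination: sin δ = sin ε · sin λ_s = sin 35.70° × sin 44.0° = 0.40536, so δ = +23.914°.
cos H₀ = −tan(+21.1°) tan(+23.914°) = -0.1711, H₀ = 1.7427 rad.
Bracket: H₀ sin φ sin δ + cos φ cos δ sin H₀ = 1.7427×0.36000×0.40536 + 0.93295×0.91416×0.98525 = 0.254312 + 0.840286 = 1.094598.
Q̄ = (S₀/π) × [bracket] = (2165/π) × 1.094598 = 754.3 W/m².

Q̄ ≈ 754 W/m²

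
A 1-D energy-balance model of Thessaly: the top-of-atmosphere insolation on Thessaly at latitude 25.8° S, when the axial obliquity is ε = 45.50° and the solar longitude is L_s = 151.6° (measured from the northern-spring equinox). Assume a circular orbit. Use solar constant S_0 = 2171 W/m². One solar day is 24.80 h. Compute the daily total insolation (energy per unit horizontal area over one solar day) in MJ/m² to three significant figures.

38.7 MJ/m²

Solar declination: sin δ = sin ε · sin L_s = sin 45.50° × sin 151.6° = 0.33924, so δ = +19.831°.
cos h₀ = −tan(-25.8°) tan(+19.831°) = 0.1743, h₀ = 1.3956 rad.
Bracket: h₀ sin ϕ sin δ + cos ϕ cos δ sin h₀ = 1.3956×-0.43523×0.33924 + 0.90032×0.94070×0.98469 = -0.206057 + 0.833965 = 0.627908.
Q̄ = (S_0/π) × [bracket] = (2171/π) × 0.627908 = 433.92 W/m².
Daily total = Q̄ × 24.80 h × 3600 s/h = 433.92 × 24.80 × 3600 / 10⁶ = 38.74 MJ/m².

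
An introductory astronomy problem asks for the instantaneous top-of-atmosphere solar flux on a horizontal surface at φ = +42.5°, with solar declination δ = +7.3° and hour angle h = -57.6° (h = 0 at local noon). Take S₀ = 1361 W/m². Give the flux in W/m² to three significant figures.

cos θ_z = sin φ sin δ + cos φ cos δ cos h = 0.085844 + 0.391851 = 0.477695.
Flux = S₀ · cos θ_z = 1361 × 0.477695 = 650.1 W/m².

650 W/m²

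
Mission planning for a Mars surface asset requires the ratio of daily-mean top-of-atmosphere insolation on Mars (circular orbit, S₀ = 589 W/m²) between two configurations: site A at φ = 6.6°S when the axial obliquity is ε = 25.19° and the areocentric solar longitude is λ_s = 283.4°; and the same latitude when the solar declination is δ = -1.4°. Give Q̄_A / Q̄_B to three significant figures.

— Configuration A (φ=-6.6°):
sin δ = sin 25.19° × sin 283.4° = -0.41403, so δ = -24.459°.
cos H₀ = −tan(-6.6°) tan(-24.459°) = -0.0526, H₀ = 1.6234 rad.
Bracket: H₀ sin φ sin δ + cos φ cos δ sin H₀ = 1.6234×-0.11494×-0.41403 + 0.99337×0.91026×0.99861 = 0.077255 + 0.902968 = 0.980223.
Q̄ = (S₀/π) × [bracket] = (589/π) × 0.980223 = 183.78 W/m².
— Configuration B (φ=-6.6°):
cos H₀ = −tan(-6.6°) tan(-1.400°) = -0.0028, H₀ = 1.5736 rad.
Bracket: H₀ sin φ sin δ + cos φ cos δ sin H₀ = 1.5736×-0.11494×-0.02443 + 0.99337×0.99970×1.00000 = 0.004419 + 0.993072 = 0.997491.
Q̄ = (S₀/π) × [bracket] = (589/π) × 0.997491 = 187.01 W/m².
Ratio Q̄_A / Q̄_B = 183.78 / 187.01 = 0.9827.

Q̄_A / Q̄_B ≈ 0.983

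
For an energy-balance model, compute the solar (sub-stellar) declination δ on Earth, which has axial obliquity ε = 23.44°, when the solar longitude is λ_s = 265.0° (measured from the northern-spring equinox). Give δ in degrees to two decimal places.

δ = -23.35°

sin δ = sin ε · sin λ_s = sin 23.44° × sin 265.0° = -0.396275.
δ = arcsin(-0.396275) = -23.35°.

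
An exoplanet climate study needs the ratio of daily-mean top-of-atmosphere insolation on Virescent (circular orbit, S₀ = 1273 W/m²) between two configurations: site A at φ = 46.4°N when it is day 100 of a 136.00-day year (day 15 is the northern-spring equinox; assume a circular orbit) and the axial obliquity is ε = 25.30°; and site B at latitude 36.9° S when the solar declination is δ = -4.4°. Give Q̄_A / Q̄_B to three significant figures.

Q̄_A / Q̄_B ≈ 0.402

— Configuration A (φ=+46.4°):
Solar longitude: λ_s = 360° × (100 − 15)/136.00 = 225.000°.
sin δ = sin 25.30° × sin 225.000° = -0.30219, so δ = -17.589°.
cos H₀ = −tan(+46.4°) tan(-17.589°) = 0.3329, H₀ = 1.2314 rad.
Bracket: H₀ sin φ sin δ + cos φ cos δ sin H₀ = 1.2314×0.72417×-0.30219 + 0.68962×0.95325×0.94297 = -0.269476 + 0.619890 = 0.350414.
Q̄ = (S₀/π) × [bracket] = (1273/π) × 0.350414 = 141.99 W/m².
— Configuration B (φ=-36.9°):
cos H₀ = −tan(-36.9°) tan(-4.400°) = -0.0578, H₀ = 1.6286 rad.
Bracket: H₀ sin φ sin δ + cos φ cos δ sin H₀ = 1.6286×-0.60042×-0.07672 + 0.79968×0.99705×0.99833 = 0.075020 + 0.795989 = 0.871009.
Q̄ = (S₀/π) × [bracket] = (1273/π) × 0.871009 = 352.94 W/m².
Ratio Q̄_A / Q̄_B = 141.99 / 352.94 = 0.4023.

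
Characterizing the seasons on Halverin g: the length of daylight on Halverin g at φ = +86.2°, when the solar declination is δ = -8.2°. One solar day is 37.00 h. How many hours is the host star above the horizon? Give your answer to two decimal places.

cos H₀ = −tan φ · tan δ = 2.1696 ≥ 1, so the host star never rises (polar night) and H₀ = 0.
Daylight = 2H₀/(2π) × 37.00 h = (0.0000/π) × 37.00 = 0.00 h.

0.00 h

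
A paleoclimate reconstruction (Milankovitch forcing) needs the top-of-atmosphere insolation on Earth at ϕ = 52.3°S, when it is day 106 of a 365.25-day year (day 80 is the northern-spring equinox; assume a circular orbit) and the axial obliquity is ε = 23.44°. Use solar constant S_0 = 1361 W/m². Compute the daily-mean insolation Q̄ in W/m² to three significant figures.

Q̄ ≈ 175 W/m²

Solar longitude: L_s = 360° × (106 − 80)/365.25 = 25.626°.
sin δ = sin 23.44° × sin 25.626° = 0.17204, so δ = +9.907°.
cos h₀ = −tan(-52.3°) tan(+9.907°) = 0.2260, h₀ = 1.3429 rad.
Bracket: h₀ sin ϕ sin δ + cos ϕ cos δ sin h₀ = 1.3429×-0.79122×0.17204 + 0.61153×0.98509×0.97413 = -0.182798 + 0.586828 = 0.404030.
Q̄ = (S_0/π) × [bracket] = (1361/π) × 0.404030 = 175.0 W/m².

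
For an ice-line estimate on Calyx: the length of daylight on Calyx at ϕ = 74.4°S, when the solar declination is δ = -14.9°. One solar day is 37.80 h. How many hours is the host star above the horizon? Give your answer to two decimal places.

34.10 h

cos h₀ = −tan ϕ · tan δ = −tan(-74.4°) × tan(-14.900°) = -0.9530, so h₀ = 2.8337 rad = 162.36°.
Daylight = 2h₀/(2π) × 37.80 h = (2.8337/π) × 37.80 = 34.10 h.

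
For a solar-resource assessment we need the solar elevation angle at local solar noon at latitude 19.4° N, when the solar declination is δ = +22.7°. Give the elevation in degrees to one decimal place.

86.7°

At local noon the hour angle is zero, so the zenith angle equals |φ − δ| = |+19.4° − (+22.700°)| = 3.300°.
Elevation = 90° − 3.300° = 86.7°.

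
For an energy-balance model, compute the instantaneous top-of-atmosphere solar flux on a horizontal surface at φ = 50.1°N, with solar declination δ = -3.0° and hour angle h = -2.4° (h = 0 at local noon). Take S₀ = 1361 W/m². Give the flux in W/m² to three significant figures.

cos θ_z = sin φ sin δ + cos φ cos δ cos h = -0.040150 + 0.640009 = 0.599859.
Flux = S₀ · cos θ_z = 1361 × 0.599859 = 816.4 W/m².

816 W/m²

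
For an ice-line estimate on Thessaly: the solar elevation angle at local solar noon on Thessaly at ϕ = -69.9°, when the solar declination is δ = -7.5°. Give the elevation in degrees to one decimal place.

At local noon the hour angle is zero, so the zenith angle equals |ϕ − δ| = |-69.9° − (-7.500°)| = 62.400°.
Elevation = 90° − 62.400° = 27.6°.

27.6°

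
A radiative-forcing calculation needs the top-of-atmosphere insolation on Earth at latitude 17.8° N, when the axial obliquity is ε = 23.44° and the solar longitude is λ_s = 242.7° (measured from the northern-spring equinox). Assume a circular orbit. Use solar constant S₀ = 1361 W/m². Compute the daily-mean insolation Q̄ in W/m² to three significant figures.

Solar declination: sin δ = sin ε · sin λ_s = sin 23.44° × sin 242.7° = -0.35348, so δ = -20.700°.
cos H₀ = −tan(+17.8°) tan(-20.700°) = 0.1213, H₀ = 1.4492 rad.
Bracket: H₀ sin φ sin δ + cos φ cos δ sin H₀ = 1.4492×0.30570×-0.35348 + 0.95213×0.93544×0.99261 = -0.156599 + 0.884079 = 0.727480.
Q̄ = (S₀/π) × [bracket] = (1361/π) × 0.727480 = 315.2 W/m².

Q̄ ≈ 315 W/m²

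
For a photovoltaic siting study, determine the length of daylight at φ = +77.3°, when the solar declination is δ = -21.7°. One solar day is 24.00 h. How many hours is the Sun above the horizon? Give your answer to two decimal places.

cos H₀ = −tan φ · tan δ = 1.7658 ≥ 1, so the Sun never rises (polar night) and H₀ = 0.
Daylight = 2H₀/(2π) × 24.00 h = (0.0000/π) × 24.00 = 0.00 h.

0.00 h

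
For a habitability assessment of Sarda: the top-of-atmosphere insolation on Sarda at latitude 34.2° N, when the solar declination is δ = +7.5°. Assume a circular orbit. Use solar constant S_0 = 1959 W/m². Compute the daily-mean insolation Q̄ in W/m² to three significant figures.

Q̄ ≈ 585 W/m²

cos h₀ = −tan(+34.2°) tan(+7.500°) = -0.0895, h₀ = 1.6604 rad.
Bracket: h₀ sin ϕ sin δ + cos ϕ cos δ sin h₀ = 1.6604×0.56208×0.13053 + 0.82708×0.99144×0.99599 = 0.121821 + 0.816712 = 0.938533.
Q̄ = (S_0/π) × [bracket] = (1959/π) × 0.938533 = 585.2 W/m².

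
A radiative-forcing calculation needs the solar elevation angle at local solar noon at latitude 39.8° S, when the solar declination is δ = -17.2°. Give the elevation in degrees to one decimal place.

67.4°

At local noon the hour angle is zero, so the zenith angle equals |φ − δ| = |-39.8° − (-17.200°)| = 22.600°.
Elevation = 90° − 22.600° = 67.4°.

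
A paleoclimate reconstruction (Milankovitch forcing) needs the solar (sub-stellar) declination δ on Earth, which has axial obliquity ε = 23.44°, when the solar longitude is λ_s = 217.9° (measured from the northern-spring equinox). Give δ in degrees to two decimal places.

sin δ = sin ε · sin λ_s = sin 23.44° × sin 217.9° = -0.244356.
δ = arcsin(-0.244356) = -14.14°.

δ = -14.14°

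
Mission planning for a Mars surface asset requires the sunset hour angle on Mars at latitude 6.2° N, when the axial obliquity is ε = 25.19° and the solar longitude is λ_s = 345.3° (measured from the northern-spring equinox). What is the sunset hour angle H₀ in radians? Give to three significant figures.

Solar declination: sin δ = sin ε · sin λ_s = sin 25.19° × sin 345.3° = -0.10800, so δ = -6.200°.
cos H₀ = −tan φ · tan δ = −tan(+6.2°) × tan(-6.200°) = 0.0118, so H₀ = 1.5590 rad = 89.32°.

H₀ = 1.56 rad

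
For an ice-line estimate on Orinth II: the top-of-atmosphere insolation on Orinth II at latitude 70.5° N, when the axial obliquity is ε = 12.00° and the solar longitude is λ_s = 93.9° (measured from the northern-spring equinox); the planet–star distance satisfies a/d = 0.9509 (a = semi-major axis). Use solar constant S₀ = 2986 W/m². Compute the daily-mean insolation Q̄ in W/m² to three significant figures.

Solar declination: sin δ = sin ε · sin λ_s = sin 12.00° × sin 93.9° = 0.20743, so δ = +11.972°.
cos H₀ = −tan(+70.5°) tan(+11.972°) = -0.5988, H₀ = 2.2128 rad.
Bracket: H₀ sin φ sin δ + cos φ cos δ sin H₀ = 2.2128×0.94264×0.20743 + 0.33381×0.97825×0.80091 = 0.432673 + 0.261537 = 0.694210.
Inverse-square distance factor (a/d)² = 0.9509² = 0.904211.
Q̄ = (S₀/π) × 0.904211 × [bracket] = (2986/π) × 0.904211 × 0.694210 = 596.6 W/m².

Q̄ ≈ 597 W/m²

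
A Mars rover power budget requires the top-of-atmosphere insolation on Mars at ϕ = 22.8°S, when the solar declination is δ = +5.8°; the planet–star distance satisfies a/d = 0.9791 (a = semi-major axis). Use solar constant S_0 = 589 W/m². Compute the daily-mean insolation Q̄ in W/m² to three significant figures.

cos h₀ = −tan(-22.8°) tan(+5.800°) = 0.0427, h₀ = 1.5281 rad.
Bracket: h₀ sin ϕ sin δ + cos ϕ cos δ sin h₀ = 1.5281×-0.38752×0.10106 + 0.92186×0.99488×0.99909 = -0.059845 + 0.916305 = 0.856460.
Inverse-square distance factor (a/d)² = 0.9791² = 0.958637.
Q̄ = (S_0/π) × 0.958637 × [bracket] = (589/π) × 0.958637 × 0.856460 = 153.9 W/m².

Q̄ ≈ 154 W/m²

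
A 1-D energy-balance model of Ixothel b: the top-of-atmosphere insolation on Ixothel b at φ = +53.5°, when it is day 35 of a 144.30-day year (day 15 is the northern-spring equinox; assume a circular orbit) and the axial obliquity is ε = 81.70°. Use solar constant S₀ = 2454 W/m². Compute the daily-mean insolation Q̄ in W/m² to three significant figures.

Q̄ ≈ 1.49e+03 W/m²

Solar longitude: λ_s = 360° × (35 − 15)/144.30 = 49.896°.
sin δ = sin 81.70° × sin 49.896° = 0.75687, so δ = +49.189°.
cos H₀ = −tan(+53.5°) tan(+49.189°) = -1.5650 ≤ −1 ⇒ polar day, H₀ = π.
Bracket: H₀ sin φ sin δ + cos φ cos δ sin H₀ = 3.1416×0.80386×0.75687 + 0.59482×0.65357×0.00000 = 1.911404 + 0.000000 = 1.911404.
Q̄ = (S₀/π) × [bracket] = (2454/π) × 1.911404 = 1493 W/m².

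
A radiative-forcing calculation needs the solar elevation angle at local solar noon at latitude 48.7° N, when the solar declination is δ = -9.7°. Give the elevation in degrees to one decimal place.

At local noon the hour angle is zero, so the zenith angle equals |φ − δ| = |+48.7° − (-9.700°)| = 58.400°.
Elevation = 90° − 58.400° = 31.6°.

31.6°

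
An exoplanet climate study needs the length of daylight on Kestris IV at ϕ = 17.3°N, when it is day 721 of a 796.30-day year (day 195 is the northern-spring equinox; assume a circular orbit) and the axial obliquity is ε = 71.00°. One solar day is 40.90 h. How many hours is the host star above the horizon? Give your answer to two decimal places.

14.87 h

Solar longitude: L_s = 360° × (721 − 195)/796.30 = 237.800°.
sin δ = sin 71.00° × sin 237.800° = -0.80009, so δ = -53.139°.
cos h₀ = −tan ϕ · tan δ = −tan(+17.3°) × tan(-53.139°) = 0.4154, so h₀ = 1.1424 rad = 65.45°.
Daylight = 2h₀/(2π) × 40.90 h = (1.1424/π) × 40.90 = 14.87 h.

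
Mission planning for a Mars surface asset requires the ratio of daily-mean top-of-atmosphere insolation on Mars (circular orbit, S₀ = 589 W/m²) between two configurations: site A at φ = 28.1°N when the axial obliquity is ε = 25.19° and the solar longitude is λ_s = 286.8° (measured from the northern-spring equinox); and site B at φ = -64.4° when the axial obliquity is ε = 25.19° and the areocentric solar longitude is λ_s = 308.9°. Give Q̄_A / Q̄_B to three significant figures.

Q̄_A / Q̄_B ≈ 0.531

— Configuration A (φ=+28.1°):
Solar declination: sin δ = sin ε · sin λ_s = sin 25.19° × sin 286.8° = -0.40746, so δ = -24.045°.
cos H₀ = −tan(+28.1°) tan(-24.045°) = 0.2382, H₀ = 1.3302 rad.
Bracket: H₀ sin φ sin δ + cos φ cos δ sin H₀ = 1.3302×0.47101×-0.40746 + 0.88213×0.91323×0.97121 = -0.255289 + 0.782395 = 0.527106.
Q̄ = (S₀/π) × [bracket] = (589/π) × 0.527106 = 98.824 W/m².
— Configuration B (φ=-64.4°):
sin δ = sin 25.19° × sin 308.9° = -0.33124, so δ = -19.344°.
cos H₀ = −tan(-64.4°) tan(-19.344°) = -0.7327, H₀ = 2.3931 rad.
Bracket: H₀ sin φ sin δ + cos φ cos δ sin H₀ = 2.3931×-0.90183×-0.33124 + 0.43209×0.94355×0.68054 = 0.714872 + 0.277455 = 0.992327.
Q̄ = (S₀/π) × [bracket] = (589/π) × 0.992327 = 186.05 W/m².
Ratio Q̄_A / Q̄_B = 98.824 / 186.05 = 0.5312.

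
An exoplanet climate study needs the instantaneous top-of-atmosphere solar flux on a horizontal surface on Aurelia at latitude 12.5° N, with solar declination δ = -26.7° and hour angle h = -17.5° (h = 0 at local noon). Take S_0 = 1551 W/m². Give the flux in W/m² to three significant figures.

1.14e+03 W/m²

cos θ_z = sin ϕ sin δ + cos ϕ cos δ cos h = -0.097250 + 0.831827 = 0.734577.
Flux = S_0 · cos θ_z = 1551 × 0.734577 = 1139 W/m².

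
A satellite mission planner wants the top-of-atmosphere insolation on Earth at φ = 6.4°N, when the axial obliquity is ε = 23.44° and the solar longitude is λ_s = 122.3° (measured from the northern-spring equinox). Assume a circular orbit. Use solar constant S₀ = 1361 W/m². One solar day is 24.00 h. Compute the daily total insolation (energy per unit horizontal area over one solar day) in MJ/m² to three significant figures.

Solar declination: sin δ = sin ε · sin λ_s = sin 23.44° × sin 122.3° = 0.33624, so δ = +19.648°.
cos H₀ = −tan(+6.4°) tan(+19.648°) = -0.0400, H₀ = 1.6109 rad.
Bracket: H₀ sin φ sin δ + cos φ cos δ sin H₀ = 1.6109×0.11147×0.33624 + 0.99377×0.94178×0.99920 = 0.060378 + 0.935164 = 0.995542.
Q̄ = (S₀/π) × [bracket] = (1361/π) × 0.995542 = 431.29 W/m².
Daily total = Q̄ × 24.00 h × 3600 s/h = 431.29 × 24.00 × 3600 / 10⁶ = 37.26 MJ/m².

37.3 MJ/m²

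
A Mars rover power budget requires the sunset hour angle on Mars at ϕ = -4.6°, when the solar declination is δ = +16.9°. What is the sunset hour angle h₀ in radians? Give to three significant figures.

h₀ = 1.55 rad

cos h₀ = −tan ϕ · tan δ = −tan(-4.6°) × tan(+16.900°) = 0.0244, so h₀ = 1.5463 rad = 88.60°.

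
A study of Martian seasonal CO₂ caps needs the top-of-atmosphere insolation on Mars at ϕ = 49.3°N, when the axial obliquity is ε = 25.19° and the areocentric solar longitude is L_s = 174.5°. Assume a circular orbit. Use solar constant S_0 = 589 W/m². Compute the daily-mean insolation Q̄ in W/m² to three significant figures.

sin δ = sin 25.19° × sin 174.5° = 0.04079, so δ = +2.338°.
cos h₀ = −tan(+49.3°) tan(+2.338°) = -0.0475, h₀ = 1.6183 rad.
Bracket: h₀ sin ϕ sin δ + cos ϕ cos δ sin h₀ = 1.6183×0.75813×0.04079 + 0.65210×0.99917×0.99887 = 0.050045 + 0.650822 = 0.700867.
Q̄ = (S_0/π) × [bracket] = (589/π) × 0.700867 = 131.4 W/m².

Q̄ ≈ 131 W/m²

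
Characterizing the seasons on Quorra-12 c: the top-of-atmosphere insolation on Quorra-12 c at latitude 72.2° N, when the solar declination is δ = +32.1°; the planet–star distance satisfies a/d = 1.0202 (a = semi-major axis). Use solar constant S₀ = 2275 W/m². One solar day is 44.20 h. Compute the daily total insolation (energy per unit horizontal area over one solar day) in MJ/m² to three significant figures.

191 MJ/m²

cos H₀ = −tan(+72.2°) tan(+32.100°) = -1.9538 ≤ −1 ⇒ polar day, H₀ = π.
Bracket: H₀ sin φ sin δ + cos φ cos δ sin H₀ = 3.1416×0.95213×0.53140 + 0.30570×0.84712×0.00000 = 1.589530 + 0.000000 = 1.589530.
Inverse-square distance factor (a/d)² = 1.0202² = 1.040808.
Q̄ = (S₀/π) × 1.040808 × [bracket] = (2275/π) × 1.040808 × 1.589530 = 1198.0 W/m².
Daily total = Q̄ × 44.20 h × 3600 s/h = 1198.0 × 44.20 × 3600 / 10⁶ = 190.6 MJ/m².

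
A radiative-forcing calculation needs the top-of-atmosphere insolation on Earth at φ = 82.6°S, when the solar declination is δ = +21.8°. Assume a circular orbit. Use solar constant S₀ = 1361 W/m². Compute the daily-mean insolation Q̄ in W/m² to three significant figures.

Q̄ ≈ 0.00 W/m²

cos H₀ = −tan(-82.6°) tan(+21.800°) = 3.0796 ≥ 1 ⇒ polar night, H₀ = 0 and Q̄ = 0.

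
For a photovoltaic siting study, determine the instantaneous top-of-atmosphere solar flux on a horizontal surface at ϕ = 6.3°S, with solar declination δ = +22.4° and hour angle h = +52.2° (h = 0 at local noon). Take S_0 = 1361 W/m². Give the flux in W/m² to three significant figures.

710 W/m²

cos θ_z = sin ϕ sin δ + cos ϕ cos δ cos h = -0.041816 + 0.563239 = 0.521423.
Flux = S_0 · cos θ_z = 1361 × 0.521423 = 709.7 W/m².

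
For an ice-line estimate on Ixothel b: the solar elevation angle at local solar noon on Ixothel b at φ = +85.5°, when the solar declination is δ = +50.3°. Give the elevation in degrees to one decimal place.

54.8°

At local noon the hour angle is zero, so the zenith angle equals |φ − δ| = |+85.5° − (+50.300°)| = 35.200°.
Elevation = 90° − 35.200° = 54.8°.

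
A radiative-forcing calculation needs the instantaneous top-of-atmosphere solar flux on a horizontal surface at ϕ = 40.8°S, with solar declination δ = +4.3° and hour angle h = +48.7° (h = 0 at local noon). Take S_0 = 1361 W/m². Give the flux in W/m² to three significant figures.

cos θ_z = sin ϕ sin δ + cos ϕ cos δ cos h = -0.048993 + 0.498212 = 0.449219.
Flux = S_0 · cos θ_z = 1361 × 0.449219 = 611.4 W/m².

611 W/m²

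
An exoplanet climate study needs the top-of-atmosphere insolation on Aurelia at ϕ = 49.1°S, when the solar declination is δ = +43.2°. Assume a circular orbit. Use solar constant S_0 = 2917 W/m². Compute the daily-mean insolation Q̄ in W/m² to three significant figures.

Q̄ ≈ 0.00 W/m²

cos h₀ = −tan(-49.1°) tan(+43.200°) = 1.0841 ≥ 1 ⇒ polar night, h₀ = 0 and Q̄ = 0.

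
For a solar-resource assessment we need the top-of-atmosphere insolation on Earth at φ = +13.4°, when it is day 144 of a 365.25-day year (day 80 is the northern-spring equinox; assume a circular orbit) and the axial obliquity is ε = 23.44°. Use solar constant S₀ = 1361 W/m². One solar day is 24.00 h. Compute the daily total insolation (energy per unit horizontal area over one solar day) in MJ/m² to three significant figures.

39.0 MJ/m²

Solar longitude: λ_s = 360° × (144 − 80)/365.25 = 63.080°.
sin δ = sin 23.44° × sin 63.080° = 0.35468, so δ = +20.774°.
cos H₀ = −tan(+13.4°) tan(+20.774°) = -0.0904, H₀ = 1.6613 rad.
Bracket: H₀ sin φ sin δ + cos φ cos δ sin H₀ = 1.6613×0.23175×0.35468 + 0.97278×0.93499×0.99591 = 0.136554 + 0.905820 = 1.042374.
Q̄ = (S₀/π) × [bracket] = (1361/π) × 1.042374 = 451.58 W/m².
Daily total = Q̄ × 24.00 h × 3600 s/h = 451.58 × 24.00 × 3600 / 10⁶ = 39.02 MJ/m².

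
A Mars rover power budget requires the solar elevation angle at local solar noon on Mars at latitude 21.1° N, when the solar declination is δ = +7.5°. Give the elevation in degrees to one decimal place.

At local noon the hour angle is zero, so the zenith angle equals |ϕ − δ| = |+21.1° − (+7.500°)| = 13.600°.
Elevation = 90° − 13.600° = 76.4°.

76.4°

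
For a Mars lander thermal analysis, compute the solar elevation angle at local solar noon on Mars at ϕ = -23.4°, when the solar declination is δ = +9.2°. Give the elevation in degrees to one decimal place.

At local noon the hour angle is zero, so the zenith angle equals |ϕ − δ| = |-23.4° − (+9.200°)| = 32.600°.
Elevation = 90° − 32.600° = 57.4°.

57.4°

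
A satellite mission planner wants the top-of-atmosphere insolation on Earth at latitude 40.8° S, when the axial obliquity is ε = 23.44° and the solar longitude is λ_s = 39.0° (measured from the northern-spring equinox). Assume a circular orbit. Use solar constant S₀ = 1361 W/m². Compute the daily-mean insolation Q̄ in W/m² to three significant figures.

Q̄ ≈ 214 W/m²

Solar declination: sin δ = sin ε · sin λ_s = sin 23.44° × sin 39.0° = 0.25034, so δ = +14.497°.
cos H₀ = −tan(-40.8°) tan(+14.497°) = 0.2232, H₀ = 1.3457 rad.
Bracket: H₀ sin φ sin δ + cos φ cos δ sin H₀ = 1.3457×-0.65342×0.25034 + 0.75700×0.96816×0.97477 = -0.220126 + 0.714406 = 0.494280.
Q̄ = (S₀/π) × [bracket] = (1361/π) × 0.494280 = 214.1 W/m².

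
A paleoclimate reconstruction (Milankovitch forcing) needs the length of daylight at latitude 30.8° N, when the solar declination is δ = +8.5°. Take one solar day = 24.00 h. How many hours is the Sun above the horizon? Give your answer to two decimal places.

12.68 h

cos H₀ = −tan φ · tan δ = −tan(+30.8°) × tan(+8.500°) = -0.0891, so H₀ = 1.6600 rad = 95.11°.
Daylight = 2H₀/(2π) × 24.00 h = (1.6600/π) × 24.00 = 12.68 h.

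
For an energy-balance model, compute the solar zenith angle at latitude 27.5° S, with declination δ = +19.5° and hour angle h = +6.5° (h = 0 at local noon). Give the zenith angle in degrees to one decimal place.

cos θ_z = sin φ sin δ + cos φ cos δ cos h = -0.154135 + 0.830758 = 0.676623.
θ_z = arccos(0.676623) = 47.4°.

θ_z = 47.4°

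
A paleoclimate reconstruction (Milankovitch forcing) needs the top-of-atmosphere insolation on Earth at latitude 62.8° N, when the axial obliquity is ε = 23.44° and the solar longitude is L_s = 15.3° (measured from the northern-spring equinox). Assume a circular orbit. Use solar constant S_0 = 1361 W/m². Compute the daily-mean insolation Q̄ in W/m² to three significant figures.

Q̄ ≈ 265 W/m²

Solar declination: sin δ = sin ε · sin L_s = sin 23.44° × sin 15.3° = 0.10497, so δ = +6.025°.
cos h₀ = −tan(+62.8°) tan(+6.025°) = -0.2054, h₀ = 1.7776 rad.
Bracket: h₀ sin ϕ sin δ + cos ϕ cos δ sin h₀ = 1.7776×0.88942×0.10497 + 0.45710×0.99448×0.97868 = 0.165961 + 0.444885 = 0.610846.
Q̄ = (S_0/π) × [bracket] = (1361/π) × 0.610846 = 264.6 W/m².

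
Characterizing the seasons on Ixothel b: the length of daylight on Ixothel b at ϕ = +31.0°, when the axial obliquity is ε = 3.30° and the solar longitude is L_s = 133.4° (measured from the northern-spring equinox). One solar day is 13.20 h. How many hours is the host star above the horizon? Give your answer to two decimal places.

6.71 h

Solar declination: sin δ = sin ε · sin L_s = sin 3.30° × sin 133.4° = 0.04182, so δ = +2.397°.
cos h₀ = −tan ϕ · tan δ = −tan(+31.0°) × tan(+2.397°) = -0.0252, so h₀ = 1.5960 rad = 91.44°.
Daylight = 2h₀/(2π) × 13.20 h = (1.5960/π) × 13.20 = 6.71 h.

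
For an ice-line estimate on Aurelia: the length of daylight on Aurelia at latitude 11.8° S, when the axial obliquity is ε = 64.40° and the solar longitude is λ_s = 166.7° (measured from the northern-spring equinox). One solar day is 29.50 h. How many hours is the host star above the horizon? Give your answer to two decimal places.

Solar declination: sin δ = sin ε · sin λ_s = sin 64.40° × sin 166.7° = 0.20747, so δ = +11.974°.
cos H₀ = −tan φ · tan δ = −tan(-11.8°) × tan(+11.974°) = 0.0443, so H₀ = 1.5265 rad = 87.46°.
Daylight = 2H₀/(2π) × 29.50 h = (1.5265/π) × 29.50 = 14.33 h.

14.33 h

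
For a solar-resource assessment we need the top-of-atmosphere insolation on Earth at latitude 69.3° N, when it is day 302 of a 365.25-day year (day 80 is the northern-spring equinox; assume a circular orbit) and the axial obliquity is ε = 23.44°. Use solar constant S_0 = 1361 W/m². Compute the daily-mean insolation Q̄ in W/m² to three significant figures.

Q̄ ≈ 25.6 W/m²

Solar longitude: L_s = 360° × (302 − 80)/365.25 = 218.809°.
sin δ = sin 23.44° × sin 218.809° = -0.24930, so δ = -14.436°.
cos h₀ = −tan(+69.3°) tan(-14.436°) = 0.6813, h₀ = 0.8213 rad.
Bracket: h₀ sin ϕ sin δ + cos ϕ cos δ sin h₀ = 0.8213×0.93544×-0.24930 + 0.35347×0.96843×0.73203 = -0.191531 + 0.250582 = 0.059051.
Q̄ = (S_0/π) × [bracket] = (1361/π) × 0.059051 = 25.58 W/m².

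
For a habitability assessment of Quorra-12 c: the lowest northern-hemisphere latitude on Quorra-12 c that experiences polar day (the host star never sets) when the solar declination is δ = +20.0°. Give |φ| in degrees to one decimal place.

Polar day requires cos H₀ = −tan φ tan δ ≤ −1, i.e. tan φ tan δ ≥ 1.
The boundary is |tan φ| · |tan δ| = 1, so |φ| = 90° − |δ| = 90° − 20.0° = 70.0° in the northern hemisphere.

|φ| = 70.0°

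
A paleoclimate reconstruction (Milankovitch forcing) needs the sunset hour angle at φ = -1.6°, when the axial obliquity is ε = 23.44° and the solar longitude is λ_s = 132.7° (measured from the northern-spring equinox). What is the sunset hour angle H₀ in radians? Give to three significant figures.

Solar declination: sin δ = sin ε · sin λ_s = sin 23.44° × sin 132.7° = 0.29234, so δ = +16.998°.
cos H₀ = −tan φ · tan δ = −tan(-1.6°) × tan(+16.998°) = 0.0085, so H₀ = 1.5623 rad = 89.51°.

H₀ = 1.56 rad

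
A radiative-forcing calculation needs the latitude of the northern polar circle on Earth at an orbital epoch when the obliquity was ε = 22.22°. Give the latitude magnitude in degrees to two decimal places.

The polar circle is the lowest latitude that experiences at least one full rotation of continuous daylight at the northern-summer solstice; it lies at |ϕ| = 90° − ε = 90° − 22.22° = 67.78°.

67.78°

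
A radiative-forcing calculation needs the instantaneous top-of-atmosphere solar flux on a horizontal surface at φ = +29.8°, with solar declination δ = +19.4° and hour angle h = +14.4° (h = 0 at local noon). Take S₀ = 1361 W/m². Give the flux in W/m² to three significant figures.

1.30e+03 W/m²

cos θ_z = sin φ sin δ + cos φ cos δ cos h = 0.165075 + 0.792781 = 0.957856.
Flux = S₀ · cos θ_z = 1361 × 0.957856 = 1304 W/m².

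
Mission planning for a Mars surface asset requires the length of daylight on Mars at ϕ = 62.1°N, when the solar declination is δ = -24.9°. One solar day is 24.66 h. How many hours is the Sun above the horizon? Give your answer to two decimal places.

3.94 h

cos h₀ = −tan ϕ · tan δ = −tan(+62.1°) × tan(-24.900°) = 0.8767, so h₀ = 0.5019 rad = 28.75°.
Daylight = 2h₀/(2π) × 24.66 h = (0.5019/π) × 24.66 = 3.94 h.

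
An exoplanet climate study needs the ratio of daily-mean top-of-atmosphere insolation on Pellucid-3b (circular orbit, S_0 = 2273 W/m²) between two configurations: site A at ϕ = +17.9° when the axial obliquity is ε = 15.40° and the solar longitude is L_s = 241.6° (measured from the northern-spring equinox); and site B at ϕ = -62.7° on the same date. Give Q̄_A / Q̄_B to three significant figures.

— Configuration A (ϕ=+17.9°):
Solar declination: sin δ = sin ε · sin L_s = sin 15.40° × sin 241.6° = -0.23360, so δ = -13.509°.
cos h₀ = −tan(+17.9°) tan(-13.509°) = 0.0776, h₀ = 1.4931 rad.
Bracket: h₀ sin ϕ sin δ + cos ϕ cos δ sin h₀ = 1.4931×0.30736×-0.23360 + 0.95159×0.97233×0.99698 = -0.107204 + 0.922465 = 0.815261.
Q̄ = (S_0/π) × [bracket] = (2273/π) × 0.815261 = 589.86 W/m².
— Configuration B (ϕ=-62.7°):
cos h₀ = −tan(-62.7°) tan(-13.509°) = -0.4655, h₀ = 2.0550 rad.
Bracket: h₀ sin ϕ sin δ + cos ϕ cos δ sin h₀ = 2.0550×-0.88862×-0.23360 + 0.45865×0.97233×0.88507 = 0.426580 + 0.394705 = 0.821285.
Q̄ = (S_0/π) × [bracket] = (2273/π) × 0.821285 = 594.21 W/m².
Ratio Q̄_A / Q̄_B = 589.86 / 594.21 = 0.9927.

Q̄_A / Q̄_B ≈ 0.993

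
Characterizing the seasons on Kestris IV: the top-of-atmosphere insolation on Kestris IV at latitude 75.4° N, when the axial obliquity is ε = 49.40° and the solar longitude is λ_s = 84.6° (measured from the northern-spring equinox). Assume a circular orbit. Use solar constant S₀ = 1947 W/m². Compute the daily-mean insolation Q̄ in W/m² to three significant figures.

Q̄ ≈ 1.42e+03 W/m²

Solar declination: sin δ = sin ε · sin λ_s = sin 49.40° × sin 84.6° = 0.75590, so δ = +49.104°.
cos H₀ = −tan(+75.4°) tan(+49.104°) = -4.4326 ≤ −1 ⇒ polar day, H₀ = π.
Bracket: H₀ sin φ sin δ + cos φ cos δ sin H₀ = 3.1416×0.96771×0.75590 + 0.25207×0.65469×0.00000 = 2.298055 + 0.000000 = 2.298055.
Q̄ = (S₀/π) × [bracket] = (1947/π) × 2.298055 = 1424 W/m².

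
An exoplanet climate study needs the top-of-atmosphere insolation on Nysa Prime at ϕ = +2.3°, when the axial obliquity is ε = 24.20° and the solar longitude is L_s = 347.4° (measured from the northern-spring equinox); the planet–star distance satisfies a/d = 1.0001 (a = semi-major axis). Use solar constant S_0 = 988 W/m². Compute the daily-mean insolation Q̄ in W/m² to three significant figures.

Q̄ ≈ 311 W/m²

Solar declination: sin δ = sin ε · sin L_s = sin 24.20° × sin 347.4° = -0.08942, so δ = -5.130°.
cos h₀ = −tan(+2.3°) tan(-5.130°) = 0.0036, h₀ = 1.5672 rad.
Bracket: h₀ sin ϕ sin δ + cos ϕ cos δ sin h₀ = 1.5672×0.04013×-0.08942 + 0.99919×0.99599×0.99999 = -0.005624 + 0.995173 = 0.989549.
Inverse-square distance factor (a/d)² = 1.0001² = 1.000200.
Q̄ = (S_0/π) × 1.000200 × [bracket] = (988/π) × 1.000200 × 0.989549 = 311.3 W/m².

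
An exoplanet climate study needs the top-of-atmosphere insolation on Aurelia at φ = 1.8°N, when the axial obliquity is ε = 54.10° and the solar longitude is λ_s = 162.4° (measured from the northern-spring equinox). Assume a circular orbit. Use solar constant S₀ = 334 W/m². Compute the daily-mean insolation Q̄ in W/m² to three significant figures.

Solar declination: sin δ = sin ε · sin λ_s = sin 54.10° × sin 162.4° = 0.24493, so δ = +14.178°.
cos H₀ = −tan(+1.8°) tan(+14.178°) = -0.0079, H₀ = 1.5787 rad.
Bracket: H₀ sin φ sin δ + cos φ cos δ sin H₀ = 1.5787×0.03141×0.24493 + 0.99951×0.96954×0.99997 = 0.012145 + 0.969036 = 0.981181.
Q̄ = (S₀/π) × [bracket] = (334/π) × 0.981181 = 104.3 W/m².

Q̄ ≈ 104 W/m²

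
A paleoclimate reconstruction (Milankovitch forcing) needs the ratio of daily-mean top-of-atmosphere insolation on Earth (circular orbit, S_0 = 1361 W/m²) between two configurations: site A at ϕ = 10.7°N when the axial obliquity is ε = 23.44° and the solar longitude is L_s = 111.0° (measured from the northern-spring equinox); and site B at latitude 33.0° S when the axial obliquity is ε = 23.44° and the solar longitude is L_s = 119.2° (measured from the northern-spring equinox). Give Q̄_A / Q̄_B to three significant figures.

Q̄_A / Q̄_B ≈ 2.00

— Configuration A (ϕ=+10.7°):
Solar declination: sin δ = sin ε · sin L_s = sin 23.44° × sin 111.0° = 0.37137, so δ = +21.800°.
cos h₀ = −tan(+10.7°) tan(+21.800°) = -0.0756, h₀ = 1.6464 rad.
Bracket: h₀ sin ϕ sin δ + cos ϕ cos δ sin h₀ = 1.6464×0.18567×0.37137 + 0.98261×0.92849×0.99714 = 0.113523 + 0.909734 = 1.023257.
Q̄ = (S_0/π) × [bracket] = (1361/π) × 1.023257 = 443.30 W/m².
— Configuration B (ϕ=-33.0°):
Solar declination: sin δ = sin ε · sin L_s = sin 23.44° × sin 119.2° = 0.34724, so δ = +20.318°.
cos h₀ = −tan(-33.0°) tan(+20.318°) = 0.2405, h₀ = 1.3280 rad.
Bracket: h₀ sin ϕ sin δ + cos ϕ cos δ sin h₀ = 1.3280×-0.54464×0.34724 + 0.83867×0.93778×0.97066 = -0.251152 + 0.763412 = 0.512260.
Q̄ = (S_0/π) × [bracket] = (1361/π) × 0.512260 = 221.92 W/m².
Ratio Q̄_A / Q̄_B = 443.30 / 221.92 = 1.998.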